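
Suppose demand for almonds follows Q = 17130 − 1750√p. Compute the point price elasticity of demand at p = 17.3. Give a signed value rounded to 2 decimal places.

dQ/dp = −1750/(2√p) = -210.371. At p = 17.3, Q = 9851.18.
Ed = (dQ/dp)·(p/Q) = (-210.371) × (17.3/9851.18) = -0.3694…

-0.37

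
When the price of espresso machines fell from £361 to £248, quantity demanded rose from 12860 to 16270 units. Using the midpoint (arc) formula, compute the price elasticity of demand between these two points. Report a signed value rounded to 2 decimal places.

%ΔQ = (16270 − 12860) / [(12860 + 16270)/2] = 3410/14565 = 0.234122…
%ΔP = (248 − 361) / [(361 + 248)/2] = -113/304.5 = -0.371100…
Arc Ed = %ΔQ / %ΔP = (3410/14565) / (-113/304.5) = -0.6308…

-0.63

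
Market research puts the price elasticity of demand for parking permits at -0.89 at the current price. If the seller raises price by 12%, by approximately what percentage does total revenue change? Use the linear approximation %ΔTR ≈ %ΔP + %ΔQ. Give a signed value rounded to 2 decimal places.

+1.32%

%ΔQ ≈ Ed × %ΔP = (-0.89) × (+12%) = -10.6800%
%ΔTR ≈ %ΔP + %ΔQ = (+12%) + (-10.6800%) = +1.3200%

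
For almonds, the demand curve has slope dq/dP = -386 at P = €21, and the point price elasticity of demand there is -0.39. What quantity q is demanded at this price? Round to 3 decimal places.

Ed = (dq/dP)·(P/q) ⇒ q = (dq/dP)·P/Ed = (-386)·21/(-0.39) = 20784.61538…

20784.615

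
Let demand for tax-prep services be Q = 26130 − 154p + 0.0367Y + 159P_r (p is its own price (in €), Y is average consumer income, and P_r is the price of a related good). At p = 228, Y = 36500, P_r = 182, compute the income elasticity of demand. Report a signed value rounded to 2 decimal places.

0.06

At the given values, Q = 26130 − 154(228) + 0.0367(36500) + 159(182) = 21295.55.
∂Q/∂Y = 0.0367.
E = (0.0367) × (36500/21295.55) = 0.0629…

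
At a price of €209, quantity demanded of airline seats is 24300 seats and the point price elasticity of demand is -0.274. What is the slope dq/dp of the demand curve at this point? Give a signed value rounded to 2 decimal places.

Ed = (dq/dp)·(p/q) ⇒ dq/dp = Ed·q/p = (-0.274)·24300/209 = -31.8574…

-31.86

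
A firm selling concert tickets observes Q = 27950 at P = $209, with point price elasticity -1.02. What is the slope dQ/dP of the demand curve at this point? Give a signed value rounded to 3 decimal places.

Ed = (dQ/dP)·(P/Q) ⇒ dQ/dP = Ed·Q/P = (-1.02)·27950/209 = -136.40669…

-136.407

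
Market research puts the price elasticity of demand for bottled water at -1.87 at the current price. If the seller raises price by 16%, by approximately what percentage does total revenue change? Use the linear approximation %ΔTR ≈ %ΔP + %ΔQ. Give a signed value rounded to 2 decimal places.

-13.92%

%ΔQ ≈ Ed × %ΔP = (-1.87) × (+16%) = -29.9200%
%ΔTR ≈ %ΔP + %ΔQ = (+16%) + (-29.9200%) = -13.9200%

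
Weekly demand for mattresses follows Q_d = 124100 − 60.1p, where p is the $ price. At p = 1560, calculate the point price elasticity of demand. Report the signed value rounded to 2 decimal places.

-3.09

dQ_d/dp = −60.1. At p = 1560, Q_d = 124100 − 60.1(1560) = 30344.
Ed = (dQ_d/dp)·(p/Q_d) = −60.1 × (1560/30344) = -3.0897…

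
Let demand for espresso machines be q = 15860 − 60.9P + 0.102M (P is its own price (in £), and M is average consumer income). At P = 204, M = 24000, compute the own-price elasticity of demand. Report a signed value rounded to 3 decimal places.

At the given values, q = 15860 − 60.9(204) + 0.102(24000) = 5884.4.
∂q/∂P = −60.9.
E = (-60.9) × (204/5884.4) = -2.11127…

-2.111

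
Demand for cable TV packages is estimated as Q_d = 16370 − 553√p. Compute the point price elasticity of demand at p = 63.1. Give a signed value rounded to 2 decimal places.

-0.18

dQ_d/dp = −553/(2√p) = -34.8081. At p = 63.1, Q_d = 11977.2.
Ed = (dQ_d/dp)·(p/Q_d) = (-34.8081) × (63.1/11977.2) = -0.1833…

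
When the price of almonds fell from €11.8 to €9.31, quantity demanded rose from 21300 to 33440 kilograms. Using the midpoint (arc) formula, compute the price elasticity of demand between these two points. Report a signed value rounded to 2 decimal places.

%ΔQ = (33440 − 21300) / [(21300 + 33440)/2] = 12140/27370 = 0.443551…
%ΔP = (9.31 − 11.8) / [(11.8 + 9.31)/2] = -2.49/10.555 = -0.235907…
Arc Ed = %ΔQ / %ΔP = (12140/27370) / (-2.49/10.555) = -1.8801…

-1.88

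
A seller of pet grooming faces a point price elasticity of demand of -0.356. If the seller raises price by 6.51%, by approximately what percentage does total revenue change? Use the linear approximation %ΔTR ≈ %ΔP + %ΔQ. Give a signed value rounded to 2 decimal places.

%ΔQ ≈ Ed × %ΔP = (-0.356) × (+6.51%) = -2.3176%
%ΔTR ≈ %ΔP + %ΔQ = (+6.51%) + (-2.3176%) = +4.1924%

+4.19%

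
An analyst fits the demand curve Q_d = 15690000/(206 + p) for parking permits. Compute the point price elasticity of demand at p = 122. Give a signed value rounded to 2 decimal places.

dQ_d/dp = −15690000/(206 + p)² = -145.84. At p = 122, Q_d = 47835.4.
Ed = (dQ_d/dp)·(p/Q_d) = (-145.84) × (122/47835.4) = -0.3719…

-0.37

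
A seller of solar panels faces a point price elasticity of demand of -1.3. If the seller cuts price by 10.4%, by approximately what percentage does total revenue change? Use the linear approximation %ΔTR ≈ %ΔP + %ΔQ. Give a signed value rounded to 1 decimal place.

+3.1%

%ΔQ ≈ Ed × %ΔP = (-1.3) × (-10.4%) = +13.5200%
%ΔTR ≈ %ΔP + %ΔQ = (-10.4%) + (+13.5200%) = +3.1200%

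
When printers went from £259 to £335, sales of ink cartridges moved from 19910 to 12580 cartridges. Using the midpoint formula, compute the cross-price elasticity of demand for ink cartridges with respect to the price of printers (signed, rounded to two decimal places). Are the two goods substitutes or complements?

%ΔQ_{ink cartridges} = (12580 − 19910)/avg = -7330/16245 = -0.451215…
%ΔP_{printers} = (335 − 259)/avg = 76/297 = 0.255892…
E_cross = (-7330/16245) / (76/297) = -1.7633…
E_cross < 0 ⇒ the goods are complements.

-1.76; complements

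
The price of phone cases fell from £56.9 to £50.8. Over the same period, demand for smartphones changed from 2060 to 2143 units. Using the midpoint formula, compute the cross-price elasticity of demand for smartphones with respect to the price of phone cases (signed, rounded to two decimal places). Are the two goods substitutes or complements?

-0.35; complements

%ΔQ_{smartphones} = (2143 − 2060)/avg = 83/2101.5 = 0.039495…
%ΔP_{phone cases} = (50.8 − 56.9)/avg = -6.1/53.85 = -0.113277…
E_cross = (83/2101.5) / (-6.1/53.85) = -0.3486…
E_cross < 0 ⇒ the goods are complements.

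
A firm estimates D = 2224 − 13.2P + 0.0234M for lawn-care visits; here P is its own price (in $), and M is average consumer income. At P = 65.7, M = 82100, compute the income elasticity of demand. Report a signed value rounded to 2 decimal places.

0.59

At the given values, D = 2224 − 13.2(65.7) + 0.0234(82100) = 3277.9.
∂D/∂M = 0.0234.
E = (0.0234) × (82100/3277.9) = 0.5860…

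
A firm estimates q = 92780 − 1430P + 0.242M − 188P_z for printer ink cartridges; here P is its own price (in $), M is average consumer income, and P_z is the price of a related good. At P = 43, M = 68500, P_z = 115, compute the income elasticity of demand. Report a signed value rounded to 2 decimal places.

0.63

At the given values, q = 92780 − 1430(43) + 0.242(68500) − 188(115) = 26247.
∂q/∂M = 0.242.
E = (0.242) × (68500/26247) = 0.6315…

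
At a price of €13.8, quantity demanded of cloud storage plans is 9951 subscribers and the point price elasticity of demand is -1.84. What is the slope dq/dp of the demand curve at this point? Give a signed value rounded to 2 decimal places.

-1326.80

Ed = (dq/dp)·(p/q) ⇒ dq/dp = Ed·q/p = (-1.84)·9951/13.8 = -1326.8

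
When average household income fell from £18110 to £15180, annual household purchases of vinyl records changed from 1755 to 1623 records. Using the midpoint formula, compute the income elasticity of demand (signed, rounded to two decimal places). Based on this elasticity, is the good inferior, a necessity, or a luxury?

%ΔQ = (1623 − 1755)/[( 1755 + 1623)/2] = -132/1689 = -0.078152…
%ΔIncome = (15180 − 18110)/[( 18110 + 15180)/2] = -2930/16645 = -0.176028…
E_income = (-132/1689) / (-2930/16645) = 0.4439…
0 < E_income < 1 ⇒ normal good, necessity.

0.44; necessity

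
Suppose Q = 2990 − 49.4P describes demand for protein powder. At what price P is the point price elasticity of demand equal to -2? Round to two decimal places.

Ed = −49.4P/(2990 − 49.4P). Set this equal to -2:
49.4P = 2·(2990 − 49.4P) ⇒ 49.4P(1 + 2) = 2·2990
P = 2·2990 / (49.4·3) = 40.3508…

40.35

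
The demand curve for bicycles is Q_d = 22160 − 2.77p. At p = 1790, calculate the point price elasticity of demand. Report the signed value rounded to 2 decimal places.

-0.29

dQ_d/dp = −2.77. At p = 1790, Q_d = 22160 − 2.77(1790) = 17201.7.
Ed = (dQ_d/dp)·(p/Q_d) = −2.77 × (1790/17201.7) = -0.2882…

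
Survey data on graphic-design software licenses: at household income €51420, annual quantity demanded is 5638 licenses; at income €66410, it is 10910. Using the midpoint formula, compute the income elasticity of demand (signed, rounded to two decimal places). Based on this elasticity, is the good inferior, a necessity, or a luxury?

2.50; luxury

%ΔQ = (10910 − 5638)/[( 5638 + 10910)/2] = 5272/8274 = 0.637176…
%ΔIncome = (66410 − 51420)/[( 51420 + 66410)/2] = 14990/58915 = 0.254434…
E_income = (5272/8274) / (14990/58915) = 2.5042…
E_income > 1 ⇒ normal good, luxury.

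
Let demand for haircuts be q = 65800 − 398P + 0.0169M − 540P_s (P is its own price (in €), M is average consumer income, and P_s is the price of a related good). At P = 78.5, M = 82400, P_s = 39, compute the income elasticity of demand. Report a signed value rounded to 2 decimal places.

At the given values, q = 65800 − 398(78.5) + 0.0169(82400) − 540(39) = 14889.56.
∂q/∂M = 0.0169.
E = (0.0169) × (82400/14889.56) = 0.0935…

0.09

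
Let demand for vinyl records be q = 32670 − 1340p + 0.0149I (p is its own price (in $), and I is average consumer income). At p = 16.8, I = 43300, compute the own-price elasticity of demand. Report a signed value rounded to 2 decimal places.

-2.08

At the given values, q = 32670 − 1340(16.8) + 0.0149(43300) = 10803.17.
∂q/∂p = −1340.
E = (-1340) × (16.8/10803.17) = -2.0838…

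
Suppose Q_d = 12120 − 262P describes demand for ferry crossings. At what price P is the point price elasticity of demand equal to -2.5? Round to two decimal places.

33.04

Ed = −262P/(12120 − 262P). Set this equal to -2.5:
262P = 2.5·(12120 − 262P) ⇒ 262P(1 + 2.5) = 2.5·12120
P = 2.5·12120 / (262·3.5) = 33.0425…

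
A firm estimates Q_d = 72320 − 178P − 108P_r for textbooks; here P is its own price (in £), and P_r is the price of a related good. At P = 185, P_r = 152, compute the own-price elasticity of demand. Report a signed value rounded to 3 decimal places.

-1.433

At the given values, Q_d = 72320 − 178(185) − 108(152) = 22974.
∂Q_d/∂P = −178.
E = (-178) × (185/22974) = -1.43335…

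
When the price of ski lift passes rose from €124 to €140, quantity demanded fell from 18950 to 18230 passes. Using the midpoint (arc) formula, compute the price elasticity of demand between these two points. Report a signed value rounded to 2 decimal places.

%ΔQ = (18230 − 18950) / [(18950 + 18230)/2] = -720/18590 = -0.038730…
%ΔP = (140 − 124) / [(124 + 140)/2] = 16/132 = 0.121212…
Arc Ed = %ΔQ / %ΔP = (-720/18590) / (16/132) = -0.3195…

-0.32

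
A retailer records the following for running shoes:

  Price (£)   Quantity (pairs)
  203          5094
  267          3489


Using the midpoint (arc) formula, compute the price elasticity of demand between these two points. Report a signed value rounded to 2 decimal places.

-1.37

%ΔQ = (3489 − 5094) / [(5094 + 3489)/2] = -1605/4291.5 = -0.373995…
%ΔP = (267 − 203) / [(203 + 267)/2] = 64/235 = 0.272340…
Arc Ed = %ΔQ / %ΔP = (-1605/4291.5) / (64/235) = -1.3732…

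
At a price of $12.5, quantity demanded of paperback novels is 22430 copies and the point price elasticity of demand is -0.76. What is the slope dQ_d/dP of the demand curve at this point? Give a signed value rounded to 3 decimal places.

-1363.744

Ed = (dQ_d/dP)·(P/Q_d) ⇒ dQ_d/dP = Ed·Q_d/P = (-0.76)·22430/12.5 = -1363.744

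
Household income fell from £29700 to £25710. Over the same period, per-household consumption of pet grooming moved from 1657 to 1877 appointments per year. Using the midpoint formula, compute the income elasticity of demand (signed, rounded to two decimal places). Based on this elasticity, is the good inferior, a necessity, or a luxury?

%ΔQ = (1877 − 1657)/[( 1657 + 1877)/2] = 220/1767 = 0.124504…
%ΔIncome = (25710 − 29700)/[( 29700 + 25710)/2] = -3990/27705 = -0.144017…
E_income = (220/1767) / (-3990/27705) = -0.8645…
E_income < 0 ⇒ inferior good.

-0.86; inferior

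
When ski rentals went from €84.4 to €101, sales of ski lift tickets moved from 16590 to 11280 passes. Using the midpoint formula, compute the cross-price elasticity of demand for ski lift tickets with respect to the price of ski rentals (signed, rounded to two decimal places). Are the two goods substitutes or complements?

%ΔQ_{ski lift tickets} = (11280 − 16590)/avg = -5310/13935 = -0.381054…
%ΔP_{ski rentals} = (101 − 84.4)/avg = 16.6/92.7 = 0.179072…
E_cross = (-5310/13935) / (16.6/92.7) = -2.1279…
E_cross < 0 ⇒ the goods are complements.

-2.13; complements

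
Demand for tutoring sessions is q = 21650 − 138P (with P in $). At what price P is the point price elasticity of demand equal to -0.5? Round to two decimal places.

52.29

Ed = −138P/(21650 − 138P). Set this equal to -0.5:
138P = 0.5·(21650 − 138P) ⇒ 138P(1 + 0.5) = 0.5·21650
P = 0.5·21650 / (138·1.5) = 52.2946…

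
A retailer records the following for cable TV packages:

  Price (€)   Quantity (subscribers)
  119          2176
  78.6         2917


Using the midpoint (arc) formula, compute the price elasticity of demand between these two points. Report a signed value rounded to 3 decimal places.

-0.712

%ΔQ = (2917 − 2176) / [(2176 + 2917)/2] = 741/2546.5 = 0.290987…
%ΔP = (78.6 − 119) / [(119 + 78.6)/2] = -40.4/98.8 = -0.408906…
Arc Ed = %ΔQ / %ΔP = (741/2546.5) / (-40.4/98.8) = -0.71162…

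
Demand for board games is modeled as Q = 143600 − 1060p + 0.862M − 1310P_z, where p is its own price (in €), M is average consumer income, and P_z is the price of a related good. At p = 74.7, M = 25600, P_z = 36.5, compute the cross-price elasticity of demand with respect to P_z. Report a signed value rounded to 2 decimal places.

At the given values, Q = 143600 − 1060(74.7) + 0.862(25600) − 1310(36.5) = 38670.2.
∂Q/∂P_z = -1310.
E = (-1310) × (36.5/38670.2) = -1.2364…

-1.24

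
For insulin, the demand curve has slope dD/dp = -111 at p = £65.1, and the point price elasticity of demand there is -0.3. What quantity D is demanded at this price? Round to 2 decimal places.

Ed = (dD/dp)·(p/D) ⇒ D = (dD/dp)·p/Ed = (-111)·65.1/(-0.3) = 24087

24087.00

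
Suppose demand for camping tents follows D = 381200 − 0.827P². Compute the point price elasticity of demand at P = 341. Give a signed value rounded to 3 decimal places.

-0.675

dD/dP = −2·0.827·P = -564.014. At P = 341, D = 285035.613.
Ed = (dD/dP)·(P/D) = (-564.014) × (341/285035.613) = -0.67475…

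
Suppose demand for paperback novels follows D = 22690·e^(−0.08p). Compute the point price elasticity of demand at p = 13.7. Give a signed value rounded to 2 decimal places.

-1.10

dD/dp = −0.08·D = -606.649. At p = 13.7, D = 7583.12.
Ed = (dD/dp)·(p/D) = (-606.649) × (13.7/7583.12) = -1.096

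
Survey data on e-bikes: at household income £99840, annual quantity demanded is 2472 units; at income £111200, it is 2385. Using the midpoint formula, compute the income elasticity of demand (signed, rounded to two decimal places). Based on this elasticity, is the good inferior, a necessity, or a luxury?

-0.33; inferior

%ΔQ = (2385 − 2472)/[( 2472 + 2385)/2] = -87/2428.5 = -0.035824…
%ΔIncome = (111200 − 99840)/[( 99840 + 111200)/2] = 11360/105520 = 0.107657…
E_income = (-87/2428.5) / (11360/105520) = -0.3327…
E_income < 0 ⇒ inferior good.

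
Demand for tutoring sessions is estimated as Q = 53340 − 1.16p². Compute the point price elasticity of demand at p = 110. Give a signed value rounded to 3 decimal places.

dQ/dp = −2·1.16·p = -255.2. At p = 110, Q = 39304.
Ed = (dQ/dp)·(p/Q) = (-255.2) × (110/39304) = -0.71422…

-0.714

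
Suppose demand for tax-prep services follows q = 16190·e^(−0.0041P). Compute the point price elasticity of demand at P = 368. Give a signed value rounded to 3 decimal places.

-1.509

dq/dP = −0.0041·q = -14.6814. At P = 368, q = 3580.83.
Ed = (dq/dP)·(P/q) = (-14.6814) × (368/3580.83) = -1.5088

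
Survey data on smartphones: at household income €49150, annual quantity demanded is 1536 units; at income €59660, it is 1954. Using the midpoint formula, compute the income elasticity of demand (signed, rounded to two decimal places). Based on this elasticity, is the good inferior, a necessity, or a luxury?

%ΔQ = (1954 − 1536)/[( 1536 + 1954)/2] = 418/1745 = 0.239541…
%ΔIncome = (59660 − 49150)/[( 49150 + 59660)/2] = 10510/54405 = 0.193180…
E_income = (418/1745) / (10510/54405) = 1.2399…
E_income > 1 ⇒ normal good, luxury.

1.24; luxury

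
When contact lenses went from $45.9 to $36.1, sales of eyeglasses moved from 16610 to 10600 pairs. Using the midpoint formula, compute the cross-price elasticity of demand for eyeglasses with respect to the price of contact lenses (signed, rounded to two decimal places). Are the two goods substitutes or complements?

%ΔQ_{eyeglasses} = (10600 − 16610)/avg = -6010/13605 = -0.441749…
%ΔP_{contact lenses} = (36.1 − 45.9)/avg = -9.8/41 = -0.239024…
E_cross = (-6010/13605) / (-9.8/41) = 1.8481…
E_cross > 0 ⇒ the goods are substitutes.

1.85; substitutes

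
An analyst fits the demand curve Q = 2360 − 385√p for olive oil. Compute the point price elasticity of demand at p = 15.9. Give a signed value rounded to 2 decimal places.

dQ/dp = −385/(2√p) = -48.2761. At p = 15.9, Q = 824.82.
Ed = (dQ/dp)·(p/Q) = (-48.2761) × (15.9/824.82) = -0.9306…

-0.93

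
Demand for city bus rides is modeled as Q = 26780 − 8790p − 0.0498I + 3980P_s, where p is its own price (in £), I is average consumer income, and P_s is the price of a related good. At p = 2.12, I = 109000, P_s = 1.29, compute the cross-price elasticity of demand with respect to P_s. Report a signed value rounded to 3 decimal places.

0.654

At the given values, Q = 26780 − 8790(2.12) − 0.0498(109000) + 3980(1.29) = 7851.2.
∂Q/∂P_s = 3980.
E = (3980) × (1.29/7851.2) = 0.65393…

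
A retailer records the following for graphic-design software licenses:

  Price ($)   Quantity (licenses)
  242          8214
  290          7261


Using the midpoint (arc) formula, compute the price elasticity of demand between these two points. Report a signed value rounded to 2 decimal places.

%ΔQ = (7261 − 8214) / [(8214 + 7261)/2] = -953/7737.5 = -0.123166…
%ΔP = (290 − 242) / [(242 + 290)/2] = 48/266 = 0.180451…
Arc Ed = %ΔQ / %ΔP = (-953/7737.5) / (48/266) = -0.6825…

-0.68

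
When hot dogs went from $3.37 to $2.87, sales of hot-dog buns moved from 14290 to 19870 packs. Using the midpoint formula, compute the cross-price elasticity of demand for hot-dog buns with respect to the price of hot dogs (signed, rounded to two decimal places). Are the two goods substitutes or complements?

%ΔQ_{hot-dog buns} = (19870 − 14290)/avg = 5580/17080 = 0.326697…
%ΔP_{hot dogs} = (2.87 − 3.37)/avg = -0.5/3.12 = -0.160256…
E_cross = (5580/17080) / (-0.5/3.12) = -2.0385…
E_cross < 0 ⇒ the goods are complements.

-2.04; complements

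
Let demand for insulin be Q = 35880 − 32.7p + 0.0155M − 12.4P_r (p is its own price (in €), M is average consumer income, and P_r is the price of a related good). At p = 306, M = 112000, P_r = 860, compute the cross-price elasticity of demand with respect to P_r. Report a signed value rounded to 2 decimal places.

At the given values, Q = 35880 − 32.7(306) + 0.0155(112000) − 12.4(860) = 16945.8.
∂Q/∂P_r = -12.4.
E = (-12.4) × (860/16945.8) = -0.6293…

-0.63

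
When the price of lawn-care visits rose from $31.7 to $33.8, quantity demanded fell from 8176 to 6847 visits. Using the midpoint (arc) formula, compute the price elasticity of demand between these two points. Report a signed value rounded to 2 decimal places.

-2.76

%ΔQ = (6847 − 8176) / [(8176 + 6847)/2] = -1329/7511.5 = -0.176928…
%ΔP = (33.8 − 31.7) / [(31.7 + 33.8)/2] = 2.1/32.75 = 0.064122…
Arc Ed = %ΔQ / %ΔP = (-1329/7511.5) / (2.1/32.75) = -2.7592…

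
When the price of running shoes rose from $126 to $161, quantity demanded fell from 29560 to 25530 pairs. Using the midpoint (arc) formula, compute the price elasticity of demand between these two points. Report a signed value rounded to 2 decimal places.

-0.60

%ΔQ = (25530 − 29560) / [(29560 + 25530)/2] = -4030/27545 = -0.146306…
%ΔP = (161 − 126) / [(126 + 161)/2] = 35/143.5 = 0.243902…
Arc Ed = %ΔQ / %ΔP = (-4030/27545) / (35/143.5) = -0.5998…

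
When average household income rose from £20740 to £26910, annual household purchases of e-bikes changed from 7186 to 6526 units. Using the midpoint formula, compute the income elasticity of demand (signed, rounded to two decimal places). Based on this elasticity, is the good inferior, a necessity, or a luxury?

%ΔQ = (6526 − 7186)/[( 7186 + 6526)/2] = -660/6856 = -0.096266…
%ΔIncome = (26910 − 20740)/[( 20740 + 26910)/2] = 6170/23825 = 0.258971…
E_income = (-660/6856) / (6170/23825) = -0.3717…
E_income < 0 ⇒ inferior good.

-0.37; inferior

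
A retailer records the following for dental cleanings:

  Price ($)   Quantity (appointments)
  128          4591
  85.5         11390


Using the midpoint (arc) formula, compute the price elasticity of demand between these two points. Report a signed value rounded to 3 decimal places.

%ΔQ = (11390 − 4591) / [(4591 + 11390)/2] = 6799/7990.5 = 0.850885…
%ΔP = (85.5 − 128) / [(128 + 85.5)/2] = -42.5/106.75 = -0.398126…
Arc Ed = %ΔQ / %ΔP = (6799/7990.5) / (-42.5/106.75) = -2.13722…

-2.137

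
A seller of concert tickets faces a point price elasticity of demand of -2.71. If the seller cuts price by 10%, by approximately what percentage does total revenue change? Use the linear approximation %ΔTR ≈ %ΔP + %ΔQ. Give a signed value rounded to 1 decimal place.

+17.1%

%ΔQ ≈ Ed × %ΔP = (-2.71) × (-10%) = +27.1000%
%ΔTR ≈ %ΔP + %ΔQ = (-10%) + (+27.1000%) = +17.1000%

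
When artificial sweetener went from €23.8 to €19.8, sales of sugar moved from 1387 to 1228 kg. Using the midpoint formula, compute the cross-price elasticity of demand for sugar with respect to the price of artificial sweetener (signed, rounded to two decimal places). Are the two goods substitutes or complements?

%ΔQ_{sugar} = (1228 − 1387)/avg = -159/1307.5 = -0.121606…
%ΔP_{artificial sweetener} = (19.8 − 23.8)/avg = -4/21.8 = -0.183486…
E_cross = (-159/1307.5) / (-4/21.8) = 0.6627…
E_cross > 0 ⇒ the goods are substitutes.

0.66; substitutes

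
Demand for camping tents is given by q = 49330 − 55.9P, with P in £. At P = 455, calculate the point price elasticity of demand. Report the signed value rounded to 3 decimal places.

-1.064

dq/dP = −55.9. At P = 455, q = 49330 − 55.9(455) = 23895.5.
Ed = (dq/dP)·(P/q) = −55.9 × (455/23895.5) = -1.06440…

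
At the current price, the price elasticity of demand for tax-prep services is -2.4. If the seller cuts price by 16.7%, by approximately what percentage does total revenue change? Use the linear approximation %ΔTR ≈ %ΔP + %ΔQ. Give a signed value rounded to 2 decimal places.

%ΔQ ≈ Ed × %ΔP = (-2.4) × (-16.7%) = +40.0800%
%ΔTR ≈ %ΔP + %ΔQ = (-16.7%) + (+40.0800%) = +23.3800%

+23.38%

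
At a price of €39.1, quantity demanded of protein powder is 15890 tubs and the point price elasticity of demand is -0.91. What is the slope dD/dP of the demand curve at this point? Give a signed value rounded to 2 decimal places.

-369.82

Ed = (dD/dP)·(P/D) ⇒ dD/dP = Ed·D/P = (-0.91)·15890/39.1 = -369.8184…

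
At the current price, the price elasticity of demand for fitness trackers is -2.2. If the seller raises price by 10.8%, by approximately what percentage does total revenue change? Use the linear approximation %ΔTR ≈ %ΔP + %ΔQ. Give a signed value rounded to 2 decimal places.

-12.96%

%ΔQ ≈ Ed × %ΔP = (-2.2) × (+10.8%) = -23.7600%
%ΔTR ≈ %ΔP + %ΔQ = (+10.8%) + (-23.7600%) = -12.9600%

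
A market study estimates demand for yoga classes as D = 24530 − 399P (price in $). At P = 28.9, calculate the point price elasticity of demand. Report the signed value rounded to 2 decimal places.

-0.89

dD/dP = −399. At P = 28.9, D = 24530 − 399(28.9) = 12998.9.
Ed = (dD/dP)·(P/D) = −399 × (28.9/12998.9) = -0.8870…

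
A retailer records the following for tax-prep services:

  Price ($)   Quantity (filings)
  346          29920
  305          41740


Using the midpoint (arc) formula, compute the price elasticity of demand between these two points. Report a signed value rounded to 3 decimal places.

-2.619

%ΔQ = (41740 − 29920) / [(29920 + 41740)/2] = 11820/35830 = 0.329891…
%ΔP = (305 − 346) / [(346 + 305)/2] = -41/325.5 = -0.125960…
Arc Ed = %ΔQ / %ΔP = (11820/35830) / (-41/325.5) = -2.61901…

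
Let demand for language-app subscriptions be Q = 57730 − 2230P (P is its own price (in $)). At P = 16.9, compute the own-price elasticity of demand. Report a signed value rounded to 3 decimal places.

At the given values, Q = 57730 − 2230(16.9) = 20043.
∂Q/∂P = −2230.
E = (-2230) × (16.9/20043) = -1.88030…

-1.880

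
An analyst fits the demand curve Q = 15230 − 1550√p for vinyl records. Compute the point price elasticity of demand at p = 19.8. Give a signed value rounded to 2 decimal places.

dQ/dp = −1550/(2√p) = -174.168. At p = 19.8, Q = 8332.94.
Ed = (dQ/dp)·(p/Q) = (-174.168) × (19.8/8332.94) = -0.4138…

-0.41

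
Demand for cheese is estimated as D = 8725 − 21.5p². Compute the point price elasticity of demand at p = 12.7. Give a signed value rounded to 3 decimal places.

-1.319

dD/dp = −2·21.5·p = -546.1. At p = 12.7, D = 5257.265.
Ed = (dD/dp)·(p/D) = (-546.1) × (12.7/5257.265) = -1.31921…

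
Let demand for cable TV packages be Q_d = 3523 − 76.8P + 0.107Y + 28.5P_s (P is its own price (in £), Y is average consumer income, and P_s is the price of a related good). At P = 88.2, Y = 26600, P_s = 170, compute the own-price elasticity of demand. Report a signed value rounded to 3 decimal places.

-1.525

At the given values, Q_d = 3523 − 76.8(88.2) + 0.107(26600) + 28.5(170) = 4440.44.
∂Q_d/∂P = −76.8.
E = (-76.8) × (88.2/4440.44) = -1.52547…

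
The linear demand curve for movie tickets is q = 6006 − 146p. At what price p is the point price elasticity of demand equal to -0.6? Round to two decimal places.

Ed = −146p/(6006 − 146p). Set this equal to -0.6:
146p = 0.6·(6006 − 146p) ⇒ 146p(1 + 0.6) = 0.6·6006
p = 0.6·6006 / (146·1.6) = 15.4263…

15.43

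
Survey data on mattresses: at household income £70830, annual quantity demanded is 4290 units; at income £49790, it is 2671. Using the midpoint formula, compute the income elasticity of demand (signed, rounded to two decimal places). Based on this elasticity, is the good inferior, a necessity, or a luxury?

1.33; luxury

%ΔQ = (2671 − 4290)/[( 4290 + 2671)/2] = -1619/3480.5 = -0.465163…
%ΔIncome = (49790 − 70830)/[( 70830 + 49790)/2] = -21040/60310 = -0.348864…
E_income = (-1619/3480.5) / (-21040/60310) = 1.3333…
E_income > 1 ⇒ normal good, luxury.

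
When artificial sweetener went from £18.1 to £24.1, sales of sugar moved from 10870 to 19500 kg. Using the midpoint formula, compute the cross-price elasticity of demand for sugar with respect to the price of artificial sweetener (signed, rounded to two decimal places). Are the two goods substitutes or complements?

%ΔQ_{sugar} = (19500 − 10870)/avg = 8630/15185 = 0.568324…
%ΔP_{artificial sweetener} = (24.1 − 18.1)/avg = 6/21.1 = 0.284360…
E_cross = (8630/15185) / (6/21.1) = 1.9986…
E_cross > 0 ⇒ the goods are substitutes.

2.00; substitutes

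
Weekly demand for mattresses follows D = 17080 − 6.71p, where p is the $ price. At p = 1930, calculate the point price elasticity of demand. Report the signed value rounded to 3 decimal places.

dD/dp = −6.71. At p = 1930, D = 17080 − 6.71(1930) = 4129.7.
Ed = (dD/dp)·(p/D) = −6.71 × (1930/4129.7) = -3.13589…

-3.136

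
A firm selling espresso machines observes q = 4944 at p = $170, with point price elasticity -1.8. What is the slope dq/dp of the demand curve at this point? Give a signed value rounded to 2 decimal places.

Ed = (dq/dp)·(p/q) ⇒ dq/dp = Ed·q/p = (-1.8)·4944/170 = -52.3482…

-52.35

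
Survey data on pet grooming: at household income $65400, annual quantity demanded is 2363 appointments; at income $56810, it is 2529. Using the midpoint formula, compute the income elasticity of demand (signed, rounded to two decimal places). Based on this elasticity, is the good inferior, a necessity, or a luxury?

%ΔQ = (2529 − 2363)/[( 2363 + 2529)/2] = 166/2446 = 0.067865…
%ΔIncome = (56810 − 65400)/[( 65400 + 56810)/2] = -8590/61105 = -0.140577…
E_income = (166/2446) / (-8590/61105) = -0.4827…
E_income < 0 ⇒ inferior good.

-0.48; inferior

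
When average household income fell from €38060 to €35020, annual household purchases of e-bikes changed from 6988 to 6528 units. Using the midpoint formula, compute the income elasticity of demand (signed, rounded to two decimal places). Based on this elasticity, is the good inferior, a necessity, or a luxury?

0.82; necessity

%ΔQ = (6528 − 6988)/[( 6988 + 6528)/2] = -460/6758 = -0.068067…
%ΔIncome = (35020 − 38060)/[( 38060 + 35020)/2] = -3040/36540 = -0.083196…
E_income = (-460/6758) / (-3040/36540) = 0.8181…
0 < E_income < 1 ⇒ normal good, necessity.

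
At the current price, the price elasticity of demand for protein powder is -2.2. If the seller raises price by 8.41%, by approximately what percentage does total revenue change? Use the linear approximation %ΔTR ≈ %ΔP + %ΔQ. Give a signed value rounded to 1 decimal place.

%ΔQ ≈ Ed × %ΔP = (-2.2) × (+8.41%) = -18.5020%
%ΔTR ≈ %ΔP + %ΔQ = (+8.41%) + (-18.5020%) = -10.0920%

-10.1%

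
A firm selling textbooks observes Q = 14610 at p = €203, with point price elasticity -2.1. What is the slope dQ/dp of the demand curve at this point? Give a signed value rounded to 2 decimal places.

Ed = (dQ/dp)·(p/Q) ⇒ dQ/dp = Ed·Q/p = (-2.1)·14610/203 = -151.1379…

-151.14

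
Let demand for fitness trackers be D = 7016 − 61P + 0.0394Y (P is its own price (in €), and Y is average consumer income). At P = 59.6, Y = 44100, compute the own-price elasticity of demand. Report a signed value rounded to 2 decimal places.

-0.71

At the given values, D = 7016 − 61(59.6) + 0.0394(44100) = 5117.94.
∂D/∂P = −61.
E = (-61) × (59.6/5117.94) = -0.7103…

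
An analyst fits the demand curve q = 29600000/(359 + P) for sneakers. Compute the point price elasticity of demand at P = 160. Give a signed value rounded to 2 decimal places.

dq/dP = −29600000/(359 + P)² = -109.89. At P = 160, q = 57032.8.
Ed = (dq/dP)·(P/q) = (-109.89) × (160/57032.8) = -0.3082…

-0.31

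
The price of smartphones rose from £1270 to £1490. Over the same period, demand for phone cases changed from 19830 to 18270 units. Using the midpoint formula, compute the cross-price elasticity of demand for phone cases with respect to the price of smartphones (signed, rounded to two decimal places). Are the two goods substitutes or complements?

%ΔQ_{phone cases} = (18270 − 19830)/avg = -1560/19050 = -0.081889…
%ΔP_{smartphones} = (1490 − 1270)/avg = 220/1380 = 0.159420…
E_cross = (-1560/19050) / (220/1380) = -0.5136…
E_cross < 0 ⇒ the goods are complements.

-0.51; complements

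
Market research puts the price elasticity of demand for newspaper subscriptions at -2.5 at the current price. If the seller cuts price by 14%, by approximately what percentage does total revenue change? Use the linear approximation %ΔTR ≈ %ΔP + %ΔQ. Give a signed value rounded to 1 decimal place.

+21.0%

%ΔQ ≈ Ed × %ΔP = (-2.5) × (-14%) = +35.0000%
%ΔTR ≈ %ΔP + %ΔQ = (-14%) + (+35.0000%) = +21.0000%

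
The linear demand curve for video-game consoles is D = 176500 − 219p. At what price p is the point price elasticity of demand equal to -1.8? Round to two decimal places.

Ed = −219p/(176500 − 219p). Set this equal to -1.8:
219p = 1.8·(176500 − 219p) ⇒ 219p(1 + 1.8) = 1.8·176500
p = 1.8·176500 / (219·2.8) = 518.1017…

518.10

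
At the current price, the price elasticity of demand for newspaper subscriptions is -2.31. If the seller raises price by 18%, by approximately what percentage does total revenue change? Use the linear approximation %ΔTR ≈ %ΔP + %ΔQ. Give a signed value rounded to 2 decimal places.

%ΔQ ≈ Ed × %ΔP = (-2.31) × (+18%) = -41.5800%
%ΔTR ≈ %ΔP + %ΔQ = (+18%) + (-41.5800%) = -23.5800%

-23.58%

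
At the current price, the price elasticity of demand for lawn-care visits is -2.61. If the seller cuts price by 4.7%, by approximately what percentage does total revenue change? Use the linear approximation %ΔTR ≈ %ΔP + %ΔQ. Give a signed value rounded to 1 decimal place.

%ΔQ ≈ Ed × %ΔP = (-2.61) × (-4.7%) = +12.2670%
%ΔTR ≈ %ΔP + %ΔQ = (-4.7%) + (+12.2670%) = +7.5670%

+7.6%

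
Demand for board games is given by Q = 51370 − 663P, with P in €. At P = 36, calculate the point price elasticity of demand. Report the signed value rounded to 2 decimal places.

dQ/dP = −663. At P = 36, Q = 51370 − 663(36) = 27502.
Ed = (dQ/dP)·(P/Q) = −663 × (36/27502) = -0.8678…

-0.87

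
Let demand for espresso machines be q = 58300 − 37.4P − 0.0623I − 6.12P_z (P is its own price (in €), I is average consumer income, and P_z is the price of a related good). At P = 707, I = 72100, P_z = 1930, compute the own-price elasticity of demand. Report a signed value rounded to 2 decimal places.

-1.70

At the given values, q = 58300 − 37.4(707) − 0.0623(72100) − 6.12(1930) = 15554.77.
∂q/∂P = −37.4.
E = (-37.4) × (707/15554.77) = -1.6999…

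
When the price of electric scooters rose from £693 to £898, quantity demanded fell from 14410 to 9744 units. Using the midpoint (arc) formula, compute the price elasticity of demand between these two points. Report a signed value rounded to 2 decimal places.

%ΔQ = (9744 − 14410) / [(14410 + 9744)/2] = -4666/12077 = -0.386354…
%ΔP = (898 − 693) / [(693 + 898)/2] = 205/795.5 = 0.257699…
Arc Ed = %ΔQ / %ΔP = (-4666/12077) / (205/795.5) = -1.4992…

-1.50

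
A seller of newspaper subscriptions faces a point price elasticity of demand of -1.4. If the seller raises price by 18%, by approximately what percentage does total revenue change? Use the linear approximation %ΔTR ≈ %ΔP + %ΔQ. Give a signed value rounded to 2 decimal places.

%ΔQ ≈ Ed × %ΔP = (-1.4) × (+18%) = -25.2000%
%ΔTR ≈ %ΔP + %ΔQ = (+18%) + (-25.2000%) = -7.2000%

-7.20%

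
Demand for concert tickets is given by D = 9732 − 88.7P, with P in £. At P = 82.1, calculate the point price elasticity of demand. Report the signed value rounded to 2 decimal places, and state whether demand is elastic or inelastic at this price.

-2.97; elastic

dD/dP = −88.7. At P = 82.1, D = 9732 − 88.7(82.1) = 2449.73.
Ed = (dD/dP)·(P/D) = −88.7 × (82.1/2449.73) = -2.9726…
|Ed| = 2.97 > 1, so demand is elastic.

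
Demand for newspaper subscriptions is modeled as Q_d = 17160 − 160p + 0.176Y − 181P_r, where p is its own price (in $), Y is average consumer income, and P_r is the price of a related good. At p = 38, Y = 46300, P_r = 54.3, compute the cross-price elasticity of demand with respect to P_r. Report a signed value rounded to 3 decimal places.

At the given values, Q_d = 17160 − 160(38) + 0.176(46300) − 181(54.3) = 9400.5.
∂Q_d/∂P_r = -181.
E = (-181) × (54.3/9400.5) = -1.04550…

-1.046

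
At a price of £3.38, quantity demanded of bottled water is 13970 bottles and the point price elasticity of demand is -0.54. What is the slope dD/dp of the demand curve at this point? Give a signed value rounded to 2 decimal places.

Ed = (dD/dp)·(p/D) ⇒ dD/dp = Ed·D/p = (-0.54)·13970/3.38 = -2231.8934…

-2231.89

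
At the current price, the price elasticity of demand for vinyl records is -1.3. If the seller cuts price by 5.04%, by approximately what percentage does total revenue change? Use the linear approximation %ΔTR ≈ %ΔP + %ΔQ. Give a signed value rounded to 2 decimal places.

%ΔQ ≈ Ed × %ΔP = (-1.3) × (-5.04%) = +6.5520%
%ΔTR ≈ %ΔP + %ΔQ = (-5.04%) + (+6.5520%) = +1.5120%

+1.51%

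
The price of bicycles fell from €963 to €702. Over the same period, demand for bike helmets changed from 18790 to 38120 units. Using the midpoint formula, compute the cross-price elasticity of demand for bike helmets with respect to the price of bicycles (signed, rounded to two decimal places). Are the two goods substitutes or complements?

-2.17; complements

%ΔQ_{bike helmets} = (38120 − 18790)/avg = 19330/28455 = 0.679318…
%ΔP_{bicycles} = (702 − 963)/avg = -261/832.5 = -0.313513…
E_cross = (19330/28455) / (-261/832.5) = -2.1667…
E_cross < 0 ⇒ the goods are complements.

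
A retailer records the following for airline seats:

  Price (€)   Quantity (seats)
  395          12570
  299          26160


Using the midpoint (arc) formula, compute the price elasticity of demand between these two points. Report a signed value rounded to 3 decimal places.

%ΔQ = (26160 − 12570) / [(12570 + 26160)/2] = 13590/19365 = 0.701781…
%ΔP = (299 − 395) / [(395 + 299)/2] = -96/347 = -0.276657…
Arc Ed = %ΔQ / %ΔP = (13590/19365) / (-96/347) = -2.53664…

-2.537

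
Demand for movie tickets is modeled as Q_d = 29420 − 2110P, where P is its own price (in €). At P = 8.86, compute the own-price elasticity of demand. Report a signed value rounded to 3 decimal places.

At the given values, Q_d = 29420 − 2110(8.86) = 10725.4.
∂Q_d/∂P = −2110.
E = (-2110) × (8.86/10725.4) = -1.74302…

-1.743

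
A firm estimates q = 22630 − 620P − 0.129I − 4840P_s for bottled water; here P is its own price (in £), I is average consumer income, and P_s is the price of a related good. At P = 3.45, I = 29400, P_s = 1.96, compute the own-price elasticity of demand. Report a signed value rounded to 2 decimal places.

-0.30

At the given values, q = 22630 − 620(3.45) − 0.129(29400) − 4840(1.96) = 7212.
∂q/∂P = −620.
E = (-620) × (3.45/7212) = -0.2965…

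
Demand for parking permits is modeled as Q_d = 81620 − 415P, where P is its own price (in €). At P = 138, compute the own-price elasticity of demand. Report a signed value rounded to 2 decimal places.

-2.35

At the given values, Q_d = 81620 − 415(138) = 24350.
∂Q_d/∂P = −415.
E = (-415) × (138/24350) = -2.3519…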